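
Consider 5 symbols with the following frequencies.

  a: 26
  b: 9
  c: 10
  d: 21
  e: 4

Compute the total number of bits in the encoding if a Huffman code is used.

150

Build the Huffman tree bottom-up:
combine e(4), b(9) → 13
combine c(10), 13 → 23
combine d(21), 23 → 44
combine a(26), 44 → 70
Each symbol's bit-cost is frequency × depth; summing gives 150 bits (equivalently 13 + 23 + 44 + 70).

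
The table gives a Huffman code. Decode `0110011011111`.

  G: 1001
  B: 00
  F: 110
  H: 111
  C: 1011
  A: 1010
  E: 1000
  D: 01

DGCH

Read left to right; each codeword is recognised as soon as it completes (prefix code):
  01→D | 1001→G | 1011→C | 111→H
Decoded message: DGCH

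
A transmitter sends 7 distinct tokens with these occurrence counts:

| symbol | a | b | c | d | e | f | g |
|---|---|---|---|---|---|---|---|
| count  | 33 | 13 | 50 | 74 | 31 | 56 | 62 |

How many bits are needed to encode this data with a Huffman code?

865

Build the Huffman tree bottom-up:
combine b(13), e(31) → 44
combine a(33), 44 → 77
combine c(50), f(56) → 106
combine g(62), d(74) → 136
combine 77, 106 → 183
combine 136, 183 → 319
Total encoded bits = sum of merged weights = 44 + 77 + 106 + 136 + 183 + 319 = 865.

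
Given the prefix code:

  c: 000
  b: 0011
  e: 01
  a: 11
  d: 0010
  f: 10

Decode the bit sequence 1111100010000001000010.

Read left to right; each codeword is recognised as soon as it completes (prefix code):
  11→a | 11→a | 10→f | 0010→d | 000→c | 0010→d | 000→c | 10→f
Decoded message: aafdcdcf

aafdcdcf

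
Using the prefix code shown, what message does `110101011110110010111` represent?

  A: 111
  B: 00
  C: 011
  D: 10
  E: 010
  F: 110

Read left to right; each codeword is recognised as soon as it completes (prefix code):
  110→F | 10→D | 10→D | 111→A | 10→D | 110→F | 010→E | 111→A
Decoded message: FDDADFEA

FDDADFEA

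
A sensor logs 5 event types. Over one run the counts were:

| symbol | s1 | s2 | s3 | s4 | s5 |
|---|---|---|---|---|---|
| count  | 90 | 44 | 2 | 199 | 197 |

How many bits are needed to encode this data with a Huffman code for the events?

1047

Merge the two smallest weights repeatedly:
merge s3(2) and s2(44): 46
merge 46 and s1(90): 136
merge 136 and s5(197): 333
merge s4(199) and 333: 532
Total encoded bits = sum of merged weights = 46 + 136 + 333 + 532 = 1047.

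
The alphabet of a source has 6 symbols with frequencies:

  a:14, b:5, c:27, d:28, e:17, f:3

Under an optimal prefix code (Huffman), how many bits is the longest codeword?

Merge the two lowest-weight nodes at each step:
f(3) + b(5) → 8
8 + a(14) → 22
e(17) + 22 → 39
c(27) + d(28) → 55
39 + 55 → 94
Maximum depth reached is 4.

4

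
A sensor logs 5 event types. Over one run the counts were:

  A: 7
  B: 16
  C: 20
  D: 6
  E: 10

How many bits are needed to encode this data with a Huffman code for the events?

131

Greedily combine the two least-frequent nodes:
merge D(6) and A(7): 13
merge E(10) and 13: 23
merge B(16) and C(20): 36
merge 23 and 36: 59
Each symbol's bit-cost is frequency × depth; summing gives 131 bits (equivalently 13 + 23 + 36 + 59).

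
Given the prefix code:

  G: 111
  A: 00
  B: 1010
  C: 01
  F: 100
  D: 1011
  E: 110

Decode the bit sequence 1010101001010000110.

Read left to right; each codeword is recognised as soon as it completes (prefix code):
  1010→B | 1010→B | 01→C | 01→C | 00→A | 00→A | 110→E
Decoded message: BBCCAAE

BBCCAAE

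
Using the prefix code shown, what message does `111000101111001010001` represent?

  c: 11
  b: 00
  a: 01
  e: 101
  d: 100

Read left to right; each codeword is recognised as soon as it completes (prefix code):
  11→c | 100→d | 01→a | 01→a | 11→c | 100→d | 101→e | 00→b | 01→a
Decoded message: cdaacdeba

cdaacdeba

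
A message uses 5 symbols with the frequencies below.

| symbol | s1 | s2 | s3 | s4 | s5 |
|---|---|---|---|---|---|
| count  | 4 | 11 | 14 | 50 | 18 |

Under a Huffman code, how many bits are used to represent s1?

Repeatedly merge the two smallest:
merge s1(4) and s2(11): 15
merge s3(14) and 15: 29
merge s5(18) and 29: 47
merge 47 and s4(50): 97
s1 sits 4 levels below the root, so its codeword is 4 bits.

4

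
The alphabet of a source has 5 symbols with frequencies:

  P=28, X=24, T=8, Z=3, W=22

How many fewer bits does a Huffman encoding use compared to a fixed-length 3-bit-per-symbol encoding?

74

Fixed-length: 3 bits × 85 symbols = 255 bits.
Huffman merges:
Z(3) + T(8) → 11
11 + W(22) → 33
X(24) + P(28) → 52
33 + 52 → 85
Huffman total = 11 + 33 + 52 + 85 = 181 bits.
Saving = 255 − 181 = 74 bits.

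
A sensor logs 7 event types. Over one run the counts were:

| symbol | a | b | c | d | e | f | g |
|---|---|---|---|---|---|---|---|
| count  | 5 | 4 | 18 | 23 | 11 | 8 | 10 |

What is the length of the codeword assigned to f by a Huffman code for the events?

Huffman merges, smallest pair first:
b(4) + a(5) → 9
f(8) + 9 → 17
g(10) + e(11) → 21
17 + c(18) → 35
21 + d(23) → 44
35 + 44 → 79
f sits 3 levels below the root, so its codeword is 3 bits.

3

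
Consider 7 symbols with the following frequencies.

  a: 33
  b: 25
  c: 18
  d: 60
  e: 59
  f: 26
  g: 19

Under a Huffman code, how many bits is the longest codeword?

Merge the two lowest-weight nodes at each step:
merge c(18) and g(19): 37
merge b(25) and f(26): 51
merge a(33) and 37: 70
merge 51 and e(59): 110
merge d(60) and 70: 130
merge 110 and 130: 240
The rarest symbols sit at the bottom; the longest codeword is 4 bits.

4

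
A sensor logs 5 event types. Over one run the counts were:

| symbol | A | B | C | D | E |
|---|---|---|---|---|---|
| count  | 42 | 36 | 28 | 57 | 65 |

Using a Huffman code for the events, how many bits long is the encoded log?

520

Build the Huffman tree bottom-up:
combine C(28), B(36) → 64
combine A(42), D(57) → 99
combine 64, E(65) → 129
combine 99, 129 → 228
Total encoded bits = sum of merged weights = 64 + 99 + 129 + 228 = 520.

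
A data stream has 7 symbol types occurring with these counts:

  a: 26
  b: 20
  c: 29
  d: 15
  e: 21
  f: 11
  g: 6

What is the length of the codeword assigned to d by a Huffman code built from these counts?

3

Huffman merges, smallest pair first:
merge g(6) and f(11): 17
merge d(15) and 17: 32
merge b(20) and e(21): 41
merge a(26) and c(29): 55
merge 32 and 41: 73
merge 55 and 73: 128
d sits 3 levels below the root, so its codeword is 3 bits.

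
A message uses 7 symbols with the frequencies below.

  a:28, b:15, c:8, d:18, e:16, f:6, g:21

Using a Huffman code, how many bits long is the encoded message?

301

Greedily combine the two least-frequent nodes:
f(6) + c(8) → 14
14 + b(15) → 29
e(16) + d(18) → 34
g(21) + a(28) → 49
29 + 34 → 63
49 + 63 → 112
Total encoded bits = sum of merged weights = 14 + 29 + 34 + 49 + 63 + 112 = 301.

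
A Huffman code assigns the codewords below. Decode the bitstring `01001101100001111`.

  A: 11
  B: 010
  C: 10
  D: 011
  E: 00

Read left to right; each codeword is recognised as soon as it completes (prefix code):
  010→B | 011→D | 011→D | 00→E | 00→E | 11→A | 11→A
Decoded message: BDDEEAA

BDDEEAA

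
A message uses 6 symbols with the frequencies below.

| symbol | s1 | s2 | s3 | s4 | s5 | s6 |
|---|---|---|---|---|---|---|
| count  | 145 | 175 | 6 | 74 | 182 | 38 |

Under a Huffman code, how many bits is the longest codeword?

Merge the two lowest-weight nodes at each step:
merge s3(6) and s6(38): 44
merge 44 and s4(74): 118
merge 118 and s1(145): 263
merge s2(175) and s5(182): 357
merge 263 and 357: 620
The first pair merged (s3, s6) ends up deepest, at depth 4.

4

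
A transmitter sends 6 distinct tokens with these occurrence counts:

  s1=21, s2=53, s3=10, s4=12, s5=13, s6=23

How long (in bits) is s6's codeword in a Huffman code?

3

Repeatedly merge the two smallest:
combine s3(10), s4(12) → 22
combine s5(13), s1(21) → 34
combine 22, s6(23) → 45
combine 34, 45 → 79
combine s2(53), 79 → 132
s6's leaf is at depth 3, giving a 3-bit codeword.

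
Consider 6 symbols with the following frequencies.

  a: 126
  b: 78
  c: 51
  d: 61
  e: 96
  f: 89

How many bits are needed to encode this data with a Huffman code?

1281

Merge the two smallest weights repeatedly:
merge c(51) and d(61): 112
merge b(78) and f(89): 167
merge e(96) and 112: 208
merge a(126) and 167: 293
merge 208 and 293: 501
Total encoded bits = sum of merged weights = 112 + 167 + 208 + 293 + 501 = 1281.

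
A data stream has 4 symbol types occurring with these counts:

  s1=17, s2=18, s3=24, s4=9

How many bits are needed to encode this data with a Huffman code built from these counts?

Merge the two smallest weights repeatedly:
s4(9) + s1(17) → 26
s2(18) + s3(24) → 42
26 + 42 → 68
Each symbol's bit-cost is frequency × depth; summing gives 136 bits (equivalently 26 + 42 + 68).

136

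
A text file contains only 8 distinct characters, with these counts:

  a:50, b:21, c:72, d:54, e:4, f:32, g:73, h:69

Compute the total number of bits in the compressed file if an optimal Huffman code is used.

1062

Greedily combine the two least-frequent nodes:
combine e(4), b(21) → 25
combine 25, f(32) → 57
combine a(50), d(54) → 104
combine 57, h(69) → 126
combine c(72), g(73) → 145
combine 104, 126 → 230
combine 145, 230 → 375
Total encoded bits = sum of merged weights = 25 + 57 + 104 + 126 + 145 + 230 + 375 = 1062.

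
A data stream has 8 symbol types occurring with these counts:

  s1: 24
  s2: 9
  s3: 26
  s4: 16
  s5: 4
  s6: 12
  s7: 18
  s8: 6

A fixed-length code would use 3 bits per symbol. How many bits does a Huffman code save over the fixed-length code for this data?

Fixed-length: 3 bits × 115 symbols = 345 bits.
Huffman merges:
combine s5(4), s8(6) → 10
combine s2(9), 10 → 19
combine s6(12), s4(16) → 28
combine s7(18), 19 → 37
combine s1(24), s3(26) → 50
combine 28, 37 → 65
combine 50, 65 → 115
Huffman total = 10 + 19 + 28 + 37 + 50 + 65 + 115 = 324 bits.
Saving = 345 − 324 = 21 bits.

21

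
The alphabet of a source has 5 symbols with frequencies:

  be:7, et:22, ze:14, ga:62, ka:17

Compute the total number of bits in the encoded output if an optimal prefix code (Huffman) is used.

241

Greedily combine the two least-frequent nodes:
be(7) + ze(14) → 21
ka(17) + 21 → 38
et(22) + 38 → 60
60 + ga(62) → 122
Total encoded bits = sum of merged weights = 21 + 38 + 60 + 122 = 241.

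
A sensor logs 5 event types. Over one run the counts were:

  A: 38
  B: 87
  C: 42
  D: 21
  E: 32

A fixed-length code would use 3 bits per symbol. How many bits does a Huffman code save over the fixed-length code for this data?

174

Fixed-length: 3 bits × 220 symbols = 660 bits.
Huffman merges:
combine D(21), E(32) → 53
combine A(38), C(42) → 80
combine 53, 80 → 133
combine B(87), 133 → 220
Huffman total = 53 + 80 + 133 + 220 = 486 bits.
Saving = 660 − 486 = 174 bits.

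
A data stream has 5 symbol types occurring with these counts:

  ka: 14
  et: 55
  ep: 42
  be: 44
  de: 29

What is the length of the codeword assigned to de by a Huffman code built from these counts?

Huffman merges, smallest pair first:
combine ka(14), de(29) → 43
combine ep(42), 43 → 85
combine be(44), et(55) → 99
combine 85, 99 → 184
de's leaf is at depth 3, giving a 3-bit codeword.

3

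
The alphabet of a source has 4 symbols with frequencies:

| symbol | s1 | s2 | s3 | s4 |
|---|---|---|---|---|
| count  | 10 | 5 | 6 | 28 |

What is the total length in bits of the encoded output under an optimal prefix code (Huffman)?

81

Merge the two smallest weights repeatedly:
combine s2(5), s3(6) → 11
combine s1(10), 11 → 21
combine 21, s4(28) → 49
Total encoded bits = sum of merged weights = 11 + 21 + 49 = 81.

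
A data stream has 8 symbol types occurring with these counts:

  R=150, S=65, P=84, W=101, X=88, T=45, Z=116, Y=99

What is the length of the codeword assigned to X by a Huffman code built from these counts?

Repeatedly merge the two smallest:
T(45) + S(65) → 110
P(84) + X(88) → 172
Y(99) + W(101) → 200
110 + Z(116) → 226
R(150) + 172 → 322
200 + 226 → 426
322 + 426 → 748
The subtree containing X is merged 3 times, so code length = 3.

3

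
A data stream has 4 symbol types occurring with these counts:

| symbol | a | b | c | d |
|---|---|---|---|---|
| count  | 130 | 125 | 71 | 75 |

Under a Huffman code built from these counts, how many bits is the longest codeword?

Merge the two lowest-weight nodes at each step:
merge c(71) and d(75): 146
merge b(125) and a(130): 255
merge 146 and 255: 401
Maximum depth reached is 2.

2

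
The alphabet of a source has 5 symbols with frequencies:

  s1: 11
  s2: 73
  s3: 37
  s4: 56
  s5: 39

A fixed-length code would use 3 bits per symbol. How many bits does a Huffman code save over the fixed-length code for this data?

Fixed-length: 3 bits × 216 symbols = 648 bits.
Huffman merges:
s1(11) + s3(37) → 48
s5(39) + 48 → 87
s4(56) + s2(73) → 129
87 + 129 → 216
Huffman total = 48 + 87 + 129 + 216 = 480 bits.
Saving = 648 − 480 = 168 bits.

168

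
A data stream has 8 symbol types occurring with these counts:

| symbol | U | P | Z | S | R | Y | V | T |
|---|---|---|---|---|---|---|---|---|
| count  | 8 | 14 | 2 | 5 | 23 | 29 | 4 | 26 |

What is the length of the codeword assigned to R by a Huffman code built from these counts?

2

Repeatedly merge the two smallest:
Z(2) + V(4) → 6
S(5) + 6 → 11
U(8) + 11 → 19
P(14) + 19 → 33
R(23) + T(26) → 49
Y(29) + 33 → 62
49 + 62 → 111
R sits 2 levels below the root, so its codeword is 2 bits.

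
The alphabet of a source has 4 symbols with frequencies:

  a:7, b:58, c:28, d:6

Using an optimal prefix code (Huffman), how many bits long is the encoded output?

Merge the two smallest weights repeatedly:
d(6) + a(7) → 13
13 + c(28) → 41
41 + b(58) → 99
Each symbol's bit-cost is frequency × depth; summing gives 153 bits (equivalently 13 + 41 + 99).

153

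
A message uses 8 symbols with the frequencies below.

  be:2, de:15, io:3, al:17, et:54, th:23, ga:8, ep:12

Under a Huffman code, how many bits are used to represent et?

Build the tree from the bottom:
merge be(2) and io(3): 5
merge 5 and ga(8): 13
merge ep(12) and 13: 25
merge de(15) and al(17): 32
merge th(23) and 25: 48
merge 32 and 48: 80
merge et(54) and 80: 134
et sits one level below the root: a 1-bit codeword.

1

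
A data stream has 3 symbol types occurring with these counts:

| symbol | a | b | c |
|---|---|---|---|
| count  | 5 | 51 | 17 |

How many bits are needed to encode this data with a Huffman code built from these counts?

95

Greedily combine the two least-frequent nodes:
merge a(5) and c(17): 22
merge 22 and b(51): 73
Total encoded bits = sum of merged weights = 22 + 73 = 95.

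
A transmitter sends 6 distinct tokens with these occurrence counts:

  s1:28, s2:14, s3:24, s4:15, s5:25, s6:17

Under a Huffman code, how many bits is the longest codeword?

3

Merge the two lowest-weight nodes at each step:
s2(14) + s4(15) → 29
s6(17) + s3(24) → 41
s5(25) + s1(28) → 53
29 + 41 → 70
53 + 70 → 123
Maximum depth reached is 3.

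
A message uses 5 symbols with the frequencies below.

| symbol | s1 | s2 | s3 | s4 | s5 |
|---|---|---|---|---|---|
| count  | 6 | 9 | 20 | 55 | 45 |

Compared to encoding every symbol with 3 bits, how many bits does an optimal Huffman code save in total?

Fixed-length: 3 bits × 135 symbols = 405 bits.
Huffman merges:
s1(6) + s2(9) → 15
15 + s3(20) → 35
35 + s5(45) → 80
s4(55) + 80 → 135
Huffman total = 15 + 35 + 80 + 135 = 265 bits.
Saving = 405 − 265 = 140 bits.

140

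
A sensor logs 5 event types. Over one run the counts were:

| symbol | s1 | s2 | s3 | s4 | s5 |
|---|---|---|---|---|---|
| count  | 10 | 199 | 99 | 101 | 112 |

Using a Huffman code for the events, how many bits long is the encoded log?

Greedily combine the two least-frequent nodes:
combine s1(10), s3(99) → 109
combine s4(101), 109 → 210
combine s5(112), s2(199) → 311
combine 210, 311 → 521
Each symbol's bit-cost is frequency × depth; summing gives 1151 bits (equivalently 109 + 210 + 311 + 521).

1151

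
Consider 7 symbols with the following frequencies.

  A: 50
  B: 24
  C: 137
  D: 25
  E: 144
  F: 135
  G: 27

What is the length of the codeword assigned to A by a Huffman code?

3

Repeatedly merge the two smallest:
merge B(24) and D(25): 49
merge G(27) and 49: 76
merge A(50) and 76: 126
merge 126 and F(135): 261
merge C(137) and E(144): 281
merge 261 and 281: 542
A sits 3 levels below the root, so its codeword is 3 bits.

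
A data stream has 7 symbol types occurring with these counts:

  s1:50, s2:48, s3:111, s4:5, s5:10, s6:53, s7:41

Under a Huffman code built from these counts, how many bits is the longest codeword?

5

Merge the two lowest-weight nodes at each step:
combine s4(5), s5(10) → 15
combine 15, s7(41) → 56
combine s2(48), s1(50) → 98
combine s6(53), 56 → 109
combine 98, 109 → 207
combine s3(111), 207 → 318
The first pair merged (s4, s5) ends up deepest, at depth 5.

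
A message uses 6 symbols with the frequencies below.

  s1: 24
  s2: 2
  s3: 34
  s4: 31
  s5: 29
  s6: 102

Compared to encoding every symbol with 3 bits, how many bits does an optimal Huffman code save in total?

Fixed-length: 3 bits × 222 symbols = 666 bits.
Huffman merges:
combine s2(2), s1(24) → 26
combine 26, s5(29) → 55
combine s4(31), s3(34) → 65
combine 55, 65 → 120
combine s6(102), 120 → 222
Huffman total = 26 + 55 + 65 + 120 + 222 = 488 bits.
Saving = 666 − 488 = 178 bits.

178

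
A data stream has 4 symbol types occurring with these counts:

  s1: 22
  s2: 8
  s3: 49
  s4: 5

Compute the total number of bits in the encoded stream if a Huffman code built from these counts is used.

Build the Huffman tree bottom-up:
s4(5) + s2(8) → 13
13 + s1(22) → 35
35 + s3(49) → 84
The encoded length is the sum of every internal node's weight: 13 + 35 + 84 = 132 bits.

132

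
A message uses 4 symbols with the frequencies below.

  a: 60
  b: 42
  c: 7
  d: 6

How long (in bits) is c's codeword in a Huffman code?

Repeatedly merge the two smallest:
d(6) + c(7) → 13
13 + b(42) → 55
55 + a(60) → 115
The subtree containing c is merged 3 times, so code length = 3.

3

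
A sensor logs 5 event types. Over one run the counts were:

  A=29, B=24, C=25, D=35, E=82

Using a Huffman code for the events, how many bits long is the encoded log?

Build the Huffman tree bottom-up:
merge B(24) and C(25): 49
merge A(29) and D(35): 64
merge 49 and 64: 113
merge E(82) and 113: 195
The encoded length is the sum of every internal node's weight: 49 + 64 + 113 + 195 = 421 bits.

421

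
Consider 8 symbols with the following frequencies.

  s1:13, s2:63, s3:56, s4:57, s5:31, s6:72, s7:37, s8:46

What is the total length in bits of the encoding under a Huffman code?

Greedily combine the two least-frequent nodes:
combine s1(13), s5(31) → 44
combine s7(37), 44 → 81
combine s8(46), s3(56) → 102
combine s4(57), s2(63) → 120
combine s6(72), 81 → 153
combine 102, 120 → 222
combine 153, 222 → 375
Total encoded bits = sum of merged weights = 44 + 81 + 102 + 120 + 153 + 222 + 375 = 1097.

1097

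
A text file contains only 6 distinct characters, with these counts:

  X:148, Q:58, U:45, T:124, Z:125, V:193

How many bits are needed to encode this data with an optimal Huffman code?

1716

Build the Huffman tree bottom-up:
merge U(45) and Q(58): 103
merge 103 and T(124): 227
merge Z(125) and X(148): 273
merge V(193) and 227: 420
merge 273 and 420: 693
The encoded length is the sum of every internal node's weight: 103 + 227 + 273 + 420 + 693 = 1716 bits.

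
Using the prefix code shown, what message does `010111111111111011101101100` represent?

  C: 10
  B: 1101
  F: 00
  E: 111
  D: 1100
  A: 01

AAEEEBBCD

Read left to right; each codeword is recognised as soon as it completes (prefix code):
  01→A | 01→A | 111→E | 111→E | 111→E | 1101→B | 1101→B | 10→C | 1100→D
Decoded message: AAEEEBBCD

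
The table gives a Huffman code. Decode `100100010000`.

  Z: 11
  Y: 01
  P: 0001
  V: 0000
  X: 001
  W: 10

WYPV

Read left to right; each codeword is recognised as soon as it completes (prefix code):
  10→W | 01→Y | 0001→P | 0000→V
Decoded message: WYPV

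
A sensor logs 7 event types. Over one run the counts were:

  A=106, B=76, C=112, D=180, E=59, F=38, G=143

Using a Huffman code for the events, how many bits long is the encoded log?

1916

Build the Huffman tree bottom-up:
merge F(38) and E(59): 97
merge B(76) and 97: 173
merge A(106) and C(112): 218
merge G(143) and 173: 316
merge D(180) and 218: 398
merge 316 and 398: 714
Total encoded bits = sum of merged weights = 97 + 173 + 218 + 316 + 398 + 714 = 1916.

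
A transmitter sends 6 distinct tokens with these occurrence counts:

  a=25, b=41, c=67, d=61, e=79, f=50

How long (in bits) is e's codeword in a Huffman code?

Repeatedly merge the two smallest:
a(25) + b(41) → 66
f(50) + d(61) → 111
66 + c(67) → 133
e(79) + 111 → 190
133 + 190 → 323
e's leaf is at depth 2, giving a 2-bit codeword.

2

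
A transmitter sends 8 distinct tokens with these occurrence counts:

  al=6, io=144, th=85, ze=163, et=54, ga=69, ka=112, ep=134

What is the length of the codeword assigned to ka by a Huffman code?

3

Repeatedly merge the two smallest:
al(6) + et(54) → 60
60 + ga(69) → 129
th(85) + ka(112) → 197
129 + ep(134) → 263
io(144) + ze(163) → 307
197 + 263 → 460
307 + 460 → 767
The subtree containing ka is merged 3 times, so code length = 3.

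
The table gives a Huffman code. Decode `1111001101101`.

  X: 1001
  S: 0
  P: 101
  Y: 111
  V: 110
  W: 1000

YXPP

Read left to right; each codeword is recognised as soon as it completes (prefix code):
  111→Y | 1001→X | 101→P | 101→P
Decoded message: YXPP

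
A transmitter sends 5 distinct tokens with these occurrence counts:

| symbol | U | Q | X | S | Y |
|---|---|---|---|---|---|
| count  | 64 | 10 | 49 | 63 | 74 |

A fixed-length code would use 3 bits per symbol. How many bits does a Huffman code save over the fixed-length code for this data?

Fixed-length: 3 bits × 260 symbols = 780 bits.
Huffman merges:
Q(10) + X(49) → 59
59 + S(63) → 122
U(64) + Y(74) → 138
122 + 138 → 260
Huffman total = 59 + 122 + 138 + 260 = 579 bits.
Saving = 780 − 579 = 201 bits.

201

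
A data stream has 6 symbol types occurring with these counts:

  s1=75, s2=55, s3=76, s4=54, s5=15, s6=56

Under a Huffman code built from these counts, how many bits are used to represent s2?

3

Repeatedly merge the two smallest:
merge s5(15) and s4(54): 69
merge s2(55) and s6(56): 111
merge 69 and s1(75): 144
merge s3(76) and 111: 187
merge 144 and 187: 331
s2's leaf is at depth 3, giving a 3-bit codeword.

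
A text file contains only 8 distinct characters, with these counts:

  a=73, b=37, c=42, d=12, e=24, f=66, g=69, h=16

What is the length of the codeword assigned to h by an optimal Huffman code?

5

Repeatedly merge the two smallest:
merge d(12) and h(16): 28
merge e(24) and 28: 52
merge b(37) and c(42): 79
merge 52 and f(66): 118
merge g(69) and a(73): 142
merge 79 and 118: 197
merge 142 and 197: 339
The subtree containing h is merged 5 times, so code length = 5.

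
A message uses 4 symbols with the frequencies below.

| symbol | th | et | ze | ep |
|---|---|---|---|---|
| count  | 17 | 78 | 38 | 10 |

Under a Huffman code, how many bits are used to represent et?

Build the tree from the bottom:
combine ep(10), th(17) → 27
combine 27, ze(38) → 65
combine 65, et(78) → 143
et is merged only at the final step, so code length = 1.

1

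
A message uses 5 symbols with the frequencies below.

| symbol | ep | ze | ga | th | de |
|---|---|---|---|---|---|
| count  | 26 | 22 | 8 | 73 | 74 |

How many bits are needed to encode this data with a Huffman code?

Greedily combine the two least-frequent nodes:
combine ga(8), ze(22) → 30
combine ep(26), 30 → 56
combine 56, th(73) → 129
combine de(74), 129 → 203
Each symbol's bit-cost is frequency × depth; summing gives 418 bits (equivalently 30 + 56 + 129 + 203).

418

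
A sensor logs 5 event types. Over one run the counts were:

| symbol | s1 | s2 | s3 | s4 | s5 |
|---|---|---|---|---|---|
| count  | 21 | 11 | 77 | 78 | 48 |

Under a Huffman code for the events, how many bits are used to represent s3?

Repeatedly merge the two smallest:
merge s2(11) and s1(21): 32
merge 32 and s5(48): 80
merge s3(77) and s4(78): 155
merge 80 and 155: 235
s3's leaf is at depth 2, giving a 2-bit codeword.

2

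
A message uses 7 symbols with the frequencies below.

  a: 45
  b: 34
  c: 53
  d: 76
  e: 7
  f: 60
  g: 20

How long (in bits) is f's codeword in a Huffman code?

Build the tree from the bottom:
combine e(7), g(20) → 27
combine 27, b(34) → 61
combine a(45), c(53) → 98
combine f(60), 61 → 121
combine d(76), 98 → 174
combine 121, 174 → 295
f sits 2 levels below the root, so its codeword is 2 bits.

2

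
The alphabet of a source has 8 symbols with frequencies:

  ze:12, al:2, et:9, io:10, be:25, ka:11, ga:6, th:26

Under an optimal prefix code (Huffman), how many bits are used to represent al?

5

Huffman merges, smallest pair first:
merge al(2) and ga(6): 8
merge 8 and et(9): 17
merge io(10) and ka(11): 21
merge ze(12) and 17: 29
merge 21 and be(25): 46
merge th(26) and 29: 55
merge 46 and 55: 101
The subtree containing al is merged 5 times, so code length = 5.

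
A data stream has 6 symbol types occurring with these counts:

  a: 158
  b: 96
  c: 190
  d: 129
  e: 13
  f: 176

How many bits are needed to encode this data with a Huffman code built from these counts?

1871

Build the Huffman tree bottom-up:
combine e(13), b(96) → 109
combine 109, d(129) → 238
combine a(158), f(176) → 334
combine c(190), 238 → 428
combine 334, 428 → 762
The encoded length is the sum of every internal node's weight: 109 + 238 + 334 + 428 + 762 = 1871 bits.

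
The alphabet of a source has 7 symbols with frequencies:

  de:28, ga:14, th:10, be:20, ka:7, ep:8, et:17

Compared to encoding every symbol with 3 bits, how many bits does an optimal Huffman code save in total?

Fixed-length: 3 bits × 104 symbols = 312 bits.
Huffman merges:
ka(7) + ep(8) → 15
th(10) + ga(14) → 24
15 + et(17) → 32
be(20) + 24 → 44
de(28) + 32 → 60
44 + 60 → 104
Huffman total = 15 + 24 + 32 + 44 + 60 + 104 = 279 bits.
Saving = 312 − 279 = 33 bits.

33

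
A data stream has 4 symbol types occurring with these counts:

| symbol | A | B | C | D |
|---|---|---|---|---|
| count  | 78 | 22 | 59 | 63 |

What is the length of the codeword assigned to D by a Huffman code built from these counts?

Repeatedly merge the two smallest:
merge B(22) and C(59): 81
merge D(63) and A(78): 141
merge 81 and 141: 222
D sits 2 levels below the root, so its codeword is 2 bits.

2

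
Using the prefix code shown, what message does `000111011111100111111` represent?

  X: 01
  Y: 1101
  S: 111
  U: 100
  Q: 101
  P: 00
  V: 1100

PXYSVSS

Read left to right; each codeword is recognised as soon as it completes (prefix code):
  00→P | 01→X | 1101→Y | 111→S | 1100→V | 111→S | 111→S
Decoded message: PXYSVSS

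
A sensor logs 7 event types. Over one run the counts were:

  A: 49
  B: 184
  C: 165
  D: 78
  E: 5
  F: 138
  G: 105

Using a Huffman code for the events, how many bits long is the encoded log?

1871

Greedily combine the two least-frequent nodes:
merge E(5) and A(49): 54
merge 54 and D(78): 132
merge G(105) and 132: 237
merge F(138) and C(165): 303
merge B(184) and 237: 421
merge 303 and 421: 724
Each symbol's bit-cost is frequency × depth; summing gives 1871 bits (equivalently 54 + 132 + 237 + 303 + 421 + 724).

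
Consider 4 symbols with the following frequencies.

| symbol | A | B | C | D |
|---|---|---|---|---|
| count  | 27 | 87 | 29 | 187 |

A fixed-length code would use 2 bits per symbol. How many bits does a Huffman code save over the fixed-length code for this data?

131

Fixed-length: 2 bits × 330 symbols = 660 bits.
Huffman merges:
A(27) + C(29) → 56
56 + B(87) → 143
143 + D(187) → 330
Huffman total = 56 + 143 + 330 = 529 bits.
Saving = 660 − 529 = 131 bits.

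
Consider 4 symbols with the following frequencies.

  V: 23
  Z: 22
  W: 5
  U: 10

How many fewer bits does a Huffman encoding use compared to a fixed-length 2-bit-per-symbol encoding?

8

Fixed-length: 2 bits × 60 symbols = 120 bits.
Huffman merges:
combine W(5), U(10) → 15
combine 15, Z(22) → 37
combine V(23), 37 → 60
Huffman total = 15 + 37 + 60 = 112 bits.
Saving = 120 − 112 = 8 bits.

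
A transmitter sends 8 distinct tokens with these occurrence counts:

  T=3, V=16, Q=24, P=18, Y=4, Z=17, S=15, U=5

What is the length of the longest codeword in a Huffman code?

5

Merge the two lowest-weight nodes at each step:
combine T(3), Y(4) → 7
combine U(5), 7 → 12
combine 12, S(15) → 27
combine V(16), Z(17) → 33
combine P(18), Q(24) → 42
combine 27, 33 → 60
combine 42, 60 → 102
Maximum depth reached is 5.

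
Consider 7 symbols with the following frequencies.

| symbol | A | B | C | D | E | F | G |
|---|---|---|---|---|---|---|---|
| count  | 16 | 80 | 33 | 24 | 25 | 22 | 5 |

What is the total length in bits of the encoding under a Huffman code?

Build the Huffman tree bottom-up:
combine G(5), A(16) → 21
combine 21, F(22) → 43
combine D(24), E(25) → 49
combine C(33), 43 → 76
combine 49, 76 → 125
combine B(80), 125 → 205
Total encoded bits = sum of merged weights = 21 + 43 + 49 + 76 + 125 + 205 = 519.

519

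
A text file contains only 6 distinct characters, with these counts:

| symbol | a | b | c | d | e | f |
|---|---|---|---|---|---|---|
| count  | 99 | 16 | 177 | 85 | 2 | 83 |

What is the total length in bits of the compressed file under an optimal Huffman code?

1043

Build the Huffman tree bottom-up:
e(2) + b(16) → 18
18 + f(83) → 101
d(85) + a(99) → 184
101 + c(177) → 278
184 + 278 → 462
Each symbol's bit-cost is frequency × depth; summing gives 1043 bits (equivalently 18 + 101 + 184 + 278 + 462).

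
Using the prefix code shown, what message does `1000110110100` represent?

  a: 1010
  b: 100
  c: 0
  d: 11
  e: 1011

bcdcdcb

Read left to right; each codeword is recognised as soon as it completes (prefix code):
  100→b | 0→c | 11→d | 0→c | 11→d | 0→c | 100→b
Decoded message: bcdcdcb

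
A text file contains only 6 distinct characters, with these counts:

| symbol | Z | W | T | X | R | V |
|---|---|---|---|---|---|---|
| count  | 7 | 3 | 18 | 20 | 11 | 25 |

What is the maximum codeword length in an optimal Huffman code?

Merge the two lowest-weight nodes at each step:
combine W(3), Z(7) → 10
combine 10, R(11) → 21
combine T(18), X(20) → 38
combine 21, V(25) → 46
combine 38, 46 → 84
The first pair merged (W, Z) ends up deepest, at depth 4.

4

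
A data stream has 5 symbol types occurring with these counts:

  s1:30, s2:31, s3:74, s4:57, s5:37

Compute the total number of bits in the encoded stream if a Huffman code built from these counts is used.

Greedily combine the two least-frequent nodes:
s1(30) + s2(31) → 61
s5(37) + s4(57) → 94
61 + s3(74) → 135
94 + 135 → 229
The encoded length is the sum of every internal node's weight: 61 + 94 + 135 + 229 = 519 bits.

519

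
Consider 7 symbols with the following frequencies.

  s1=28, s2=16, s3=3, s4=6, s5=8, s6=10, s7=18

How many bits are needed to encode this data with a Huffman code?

Build the Huffman tree bottom-up:
merge s3(3) and s4(6): 9
merge s5(8) and 9: 17
merge s6(10) and s2(16): 26
merge 17 and s7(18): 35
merge 26 and s1(28): 54
merge 35 and 54: 89
Total encoded bits = sum of merged weights = 9 + 17 + 26 + 35 + 54 + 89 = 230.

230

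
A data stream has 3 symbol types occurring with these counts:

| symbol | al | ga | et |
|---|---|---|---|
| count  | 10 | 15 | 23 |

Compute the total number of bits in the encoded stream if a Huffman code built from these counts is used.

Merge the two smallest weights repeatedly:
al(10) + ga(15) → 25
et(23) + 25 → 48
Total encoded bits = sum of merged weights = 25 + 48 = 73.

73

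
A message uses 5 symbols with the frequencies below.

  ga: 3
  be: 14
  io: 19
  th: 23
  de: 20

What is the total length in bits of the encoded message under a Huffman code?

Merge the two smallest weights repeatedly:
combine ga(3), be(14) → 17
combine 17, io(19) → 36
combine de(20), th(23) → 43
combine 36, 43 → 79
Total encoded bits = sum of merged weights = 17 + 36 + 43 + 79 = 175.

175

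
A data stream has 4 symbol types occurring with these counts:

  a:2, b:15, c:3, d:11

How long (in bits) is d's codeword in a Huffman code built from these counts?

2

Huffman merges, smallest pair first:
combine a(2), c(3) → 5
combine 5, d(11) → 16
combine b(15), 16 → 31
The subtree containing d is merged 2 times, so code length = 2.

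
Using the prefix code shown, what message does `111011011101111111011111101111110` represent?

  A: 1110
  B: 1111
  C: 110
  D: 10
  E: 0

Read left to right; each codeword is recognised as soon as it completes (prefix code):
  1110→A | 110→C | 1110→A | 1111→B | 1110→A | 1111→B | 110→C | 1111→B | 110→C
Decoded message: ACABABCBC

ACABABCBC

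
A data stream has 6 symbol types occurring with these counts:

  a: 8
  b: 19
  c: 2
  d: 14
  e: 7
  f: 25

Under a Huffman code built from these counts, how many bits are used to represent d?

Build the tree from the bottom:
combine c(2), e(7) → 9
combine a(8), 9 → 17
combine d(14), 17 → 31
combine b(19), f(25) → 44
combine 31, 44 → 75
The subtree containing d is merged 2 times, so code length = 2.

2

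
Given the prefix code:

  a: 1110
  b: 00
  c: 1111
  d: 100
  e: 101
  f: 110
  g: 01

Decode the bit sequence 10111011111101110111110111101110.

Read left to right; each codeword is recognised as soon as it completes (prefix code):
  101→e | 110→f | 1111→c | 110→f | 1110→a | 1111→c | 101→e | 1110→a | 1110→a
Decoded message: efcfaceaa

efcfaceaa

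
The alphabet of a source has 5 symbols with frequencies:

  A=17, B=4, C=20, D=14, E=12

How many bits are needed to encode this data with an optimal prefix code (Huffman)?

150

Greedily combine the two least-frequent nodes:
merge B(4) and E(12): 16
merge D(14) and 16: 30
merge A(17) and C(20): 37
merge 30 and 37: 67
Each symbol's bit-cost is frequency × depth; summing gives 150 bits (equivalently 16 + 30 + 37 + 67).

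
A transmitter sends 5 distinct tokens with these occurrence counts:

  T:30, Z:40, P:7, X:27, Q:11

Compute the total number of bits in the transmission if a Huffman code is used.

248

Greedily combine the two least-frequent nodes:
P(7) + Q(11) → 18
18 + X(27) → 45
T(30) + Z(40) → 70
45 + 70 → 115
Total encoded bits = sum of merged weights = 18 + 45 + 70 + 115 = 248.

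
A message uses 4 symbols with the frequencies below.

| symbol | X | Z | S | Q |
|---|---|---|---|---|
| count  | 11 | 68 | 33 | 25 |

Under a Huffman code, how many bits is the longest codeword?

3

Merge the two lowest-weight nodes at each step:
merge X(11) and Q(25): 36
merge S(33) and 36: 69
merge Z(68) and 69: 137
The rarest symbols sit at the bottom; the longest codeword is 3 bits.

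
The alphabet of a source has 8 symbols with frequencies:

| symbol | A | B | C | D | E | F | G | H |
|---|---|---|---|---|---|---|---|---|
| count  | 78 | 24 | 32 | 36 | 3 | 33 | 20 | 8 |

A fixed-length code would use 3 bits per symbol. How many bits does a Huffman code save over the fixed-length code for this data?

72

Fixed-length: 3 bits × 234 symbols = 702 bits.
Huffman merges:
E(3) + H(8) → 11
11 + G(20) → 31
B(24) + 31 → 55
C(32) + F(33) → 65
D(36) + 55 → 91
65 + A(78) → 143
91 + 143 → 234
Huffman total = 11 + 31 + 55 + 65 + 91 + 143 + 234 = 630 bits.
Saving = 702 − 630 = 72 bits.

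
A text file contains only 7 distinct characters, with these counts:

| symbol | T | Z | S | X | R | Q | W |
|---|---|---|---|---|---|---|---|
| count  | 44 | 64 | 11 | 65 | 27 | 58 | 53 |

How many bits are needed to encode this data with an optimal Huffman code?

875

Build the Huffman tree bottom-up:
combine S(11), R(27) → 38
combine 38, T(44) → 82
combine W(53), Q(58) → 111
combine Z(64), X(65) → 129
combine 82, 111 → 193
combine 129, 193 → 322
The encoded length is the sum of every internal node's weight: 38 + 82 + 111 + 129 + 193 + 322 = 875 bits.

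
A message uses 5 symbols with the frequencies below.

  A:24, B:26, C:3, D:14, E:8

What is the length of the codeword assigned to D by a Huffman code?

Build the tree from the bottom:
C(3) + E(8) → 11
11 + D(14) → 25
A(24) + 25 → 49
B(26) + 49 → 75
The subtree containing D is merged 3 times, so code length = 3.

3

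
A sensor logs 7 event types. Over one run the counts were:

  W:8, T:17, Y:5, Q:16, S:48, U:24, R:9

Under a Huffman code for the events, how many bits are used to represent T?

3

Huffman merges, smallest pair first:
Y(5) + W(8) → 13
R(9) + 13 → 22
Q(16) + T(17) → 33
22 + U(24) → 46
33 + 46 → 79
S(48) + 79 → 127
T sits 3 levels below the root, so its codeword is 3 bits.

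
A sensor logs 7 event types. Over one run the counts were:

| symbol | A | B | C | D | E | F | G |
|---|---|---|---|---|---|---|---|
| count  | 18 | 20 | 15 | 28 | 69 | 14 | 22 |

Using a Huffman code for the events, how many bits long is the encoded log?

487

Greedily combine the two least-frequent nodes:
F(14) + C(15) → 29
A(18) + B(20) → 38
G(22) + D(28) → 50
29 + 38 → 67
50 + 67 → 117
E(69) + 117 → 186
Each symbol's bit-cost is frequency × depth; summing gives 487 bits (equivalently 29 + 38 + 50 + 67 + 117 + 186).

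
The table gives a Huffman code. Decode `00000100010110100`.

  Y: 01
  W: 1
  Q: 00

QQYQYYWYQ

Read left to right; each codeword is recognised as soon as it completes (prefix code):
  00→Q | 00→Q | 01→Y | 00→Q | 01→Y | 01→Y | 1→W | 01→Y | 00→Q
Decoded message: QQYQYYWYQ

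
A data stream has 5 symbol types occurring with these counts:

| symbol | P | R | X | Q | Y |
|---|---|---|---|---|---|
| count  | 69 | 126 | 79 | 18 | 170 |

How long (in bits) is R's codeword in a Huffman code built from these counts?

2

Repeatedly merge the two smallest:
combine Q(18), P(69) → 87
combine X(79), 87 → 166
combine R(126), 166 → 292
combine Y(170), 292 → 462
R sits 2 levels below the root, so its codeword is 2 bits.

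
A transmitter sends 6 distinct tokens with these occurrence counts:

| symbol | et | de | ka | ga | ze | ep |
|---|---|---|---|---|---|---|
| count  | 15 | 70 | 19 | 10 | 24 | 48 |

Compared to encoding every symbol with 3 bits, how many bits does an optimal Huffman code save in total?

Fixed-length: 3 bits × 186 symbols = 558 bits.
Huffman merges:
ga(10) + et(15) → 25
ka(19) + ze(24) → 43
25 + 43 → 68
ep(48) + 68 → 116
de(70) + 116 → 186
Huffman total = 25 + 43 + 68 + 116 + 186 = 438 bits.
Saving = 558 − 438 = 120 bits.

120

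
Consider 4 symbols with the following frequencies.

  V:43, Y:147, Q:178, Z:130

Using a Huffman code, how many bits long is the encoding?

991

Build the Huffman tree bottom-up:
combine V(43), Z(130) → 173
combine Y(147), 173 → 320
combine Q(178), 320 → 498
Each symbol's bit-cost is frequency × depth; summing gives 991 bits (equivalently 173 + 320 + 498).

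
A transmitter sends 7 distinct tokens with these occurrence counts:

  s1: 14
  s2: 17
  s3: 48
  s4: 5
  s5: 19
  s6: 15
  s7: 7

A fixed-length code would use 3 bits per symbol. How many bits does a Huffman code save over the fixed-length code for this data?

58

Fixed-length: 3 bits × 125 symbols = 375 bits.
Huffman merges:
merge s4(5) and s7(7): 12
merge 12 and s1(14): 26
merge s6(15) and s2(17): 32
merge s5(19) and 26: 45
merge 32 and 45: 77
merge s3(48) and 77: 125
Huffman total = 12 + 26 + 32 + 45 + 77 + 125 = 317 bits.
Saving = 375 − 317 = 58 bits.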